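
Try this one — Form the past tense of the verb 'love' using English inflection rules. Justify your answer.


Apply rule: Add -d (word ends in -e). 'love' becomes 'loved'.

loved


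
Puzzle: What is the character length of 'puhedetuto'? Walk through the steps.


Spell out 'puhedetuto' and number each letter: p(1), u(2), h(3), e(4), d(5), e(6), t(7), u(8), t(9), o(10). Total: 10 letters.

10


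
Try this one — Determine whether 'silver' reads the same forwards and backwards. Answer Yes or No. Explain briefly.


Forward: 'silver'
Reversed: 'revlis'
They differ.

No


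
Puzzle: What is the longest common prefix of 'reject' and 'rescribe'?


Compare from the start: 2 characters match: 're'. Mismatch at position 3: 'j' vs 's'.

re


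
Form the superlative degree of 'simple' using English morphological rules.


Apply superlative formation (ends in e: add -st): 'simple' -> 'simplest'.

simplest


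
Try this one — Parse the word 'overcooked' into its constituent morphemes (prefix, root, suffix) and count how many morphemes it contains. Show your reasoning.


Step 1: Identify prefix: 'over' (meaning: excessively)
Step 2: Identify root: 'cook'
Step 3: Identify suffix(es): 'ed'
Decomposition: over- (prefix: excessively) + cook (root) + -ed (suffix: past)
Total morphemes: 3

3 morphemes (over- (prefix: excessively) + cook (root) + -ed (suffix: past))


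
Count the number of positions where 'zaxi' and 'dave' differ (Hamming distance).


Alignment:
Position 1: 'z' vs 'd' = DIFFER
Position 2: 'a' vs 'a' = match
Position 3: 'x' vs 'v' = DIFFER
Position 4: 'i' vs 'e' = DIFFER
Total differences: 3

3


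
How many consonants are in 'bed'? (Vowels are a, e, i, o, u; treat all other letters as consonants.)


Consonants in 'bed': b, d = 2 consonants.

2


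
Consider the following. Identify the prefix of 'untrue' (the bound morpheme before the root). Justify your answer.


The word 'untrue' = 'un' (prefix) + 'true' (root). The prefix is 'un'.

un


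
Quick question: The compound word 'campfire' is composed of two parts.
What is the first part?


Split 'campfire' into 'camp' + 'fire'. The first part is 'camp'.

camp


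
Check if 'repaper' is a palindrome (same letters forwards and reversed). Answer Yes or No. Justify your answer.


Forward: 'repaper'
Reversed: 'repaper'
They are identical.

Yes


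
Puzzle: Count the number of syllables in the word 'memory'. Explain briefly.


Break 'memory' into syllables: mem-o-ry -> mem | o | ry = 3 syllables

3 syllables


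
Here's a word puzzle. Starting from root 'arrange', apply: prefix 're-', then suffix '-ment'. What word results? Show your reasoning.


Step 1: Add prefix 're-' to 'arrange' = 'rearrange'
Step 2: Add suffix '-ment' to 'rearrange' = 'rearrangement'

rearrangement


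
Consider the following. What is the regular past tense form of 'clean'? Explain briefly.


Apply rule: Add -ed. 'clean' becomes 'cleaned'.

cleaned


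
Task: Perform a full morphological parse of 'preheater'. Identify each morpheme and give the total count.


Step 1: Identify prefix: 'pre' (meaning: before)
Step 2: Identify root: 'heat'
Step 3: Identify suffix(es): 'er'
Decomposition: pre- (prefix: before) + heat (root) + -er (suffix: one who)
Total morphemes: 3

3 morphemes (pre- (prefix: before) + heat (root) + -er (suffix: one who))


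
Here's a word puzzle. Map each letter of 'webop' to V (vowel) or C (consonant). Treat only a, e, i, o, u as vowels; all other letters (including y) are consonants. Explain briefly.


Letter mapping: w = C, e = V, b = C, o = V, p = C.

CVCVC


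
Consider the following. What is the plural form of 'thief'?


Apply rule: Change -f to -ves. 'thief' becomes 'thieves'.

thieves


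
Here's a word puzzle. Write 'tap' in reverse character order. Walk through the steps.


Reverse 'tap' character by character: 'pat'.

pat


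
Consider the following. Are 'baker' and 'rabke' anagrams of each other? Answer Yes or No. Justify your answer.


Sorted letters of 'baker': 'abekr'
Sorted letters of 'rabke': 'abekr'
They match.

Yes


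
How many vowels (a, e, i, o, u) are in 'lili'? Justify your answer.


Vowels in 'lili': i, i = 2 vowels.

2


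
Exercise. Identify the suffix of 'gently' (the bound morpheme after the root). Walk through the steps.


The word 'gently' = 'gentle' (root) + '-ly' (suffix). The suffix is '-ly'.

ly


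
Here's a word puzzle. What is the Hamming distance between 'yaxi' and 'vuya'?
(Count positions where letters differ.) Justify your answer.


Alignment:
Position 1: 'y' vs 'v' = DIFFER
Position 2: 'a' vs 'u' = DIFFER
Position 3: 'x' vs 'y' = DIFFER
Position 4: 'i' vs 'a' = DIFFER
Total differences: 4

4


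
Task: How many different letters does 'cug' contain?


Unique letters in 'cug': {c, g, u} = 3 distinct letters.

3


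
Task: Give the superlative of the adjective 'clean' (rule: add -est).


Apply superlative formation (add -est): 'clean' -> 'cleanest'.

cleanest


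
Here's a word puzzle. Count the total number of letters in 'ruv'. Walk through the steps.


Spell out 'ruv' and number each letter: r(1), u(2), v(3). Total: 3 letters.

3


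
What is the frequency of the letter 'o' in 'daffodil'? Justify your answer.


Letter 'o' in 'daffodil': found at position(s) 5 = 1 occurrence(s).

1


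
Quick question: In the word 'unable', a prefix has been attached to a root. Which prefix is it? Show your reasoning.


The word 'unable' = 'un' (prefix) + 'able' (root). The prefix is 'un'.

un


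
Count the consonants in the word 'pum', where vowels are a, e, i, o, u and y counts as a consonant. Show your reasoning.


Consonants in 'pum': p, m = 2 consonants.

2


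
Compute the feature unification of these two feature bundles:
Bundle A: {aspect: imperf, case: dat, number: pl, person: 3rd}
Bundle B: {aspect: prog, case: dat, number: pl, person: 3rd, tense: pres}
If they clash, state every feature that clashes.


Compare features:
aspect: A=imperf vs B=prog -> CLASH
case: A=dat vs B=dat -> unified: dat
number: A=pl vs B=pl -> unified: pl
person: A=3rd vs B=3rd -> unified: 3rd
tense: A=_ vs B=pres -> unified: pres
Clash detected on feature 'aspect' (imperf vs prog); unification fails.

CLASH on 'aspect' (imperf vs prog)


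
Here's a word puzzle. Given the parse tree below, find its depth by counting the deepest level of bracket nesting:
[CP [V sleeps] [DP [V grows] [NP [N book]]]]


Count bracket nesting levels:
'[' at pos 0: depth = 1
'[' at pos 4: depth = 2
'[' at pos 15: depth = 2
'[' at pos 19: depth = 3
'[' at pos 29: depth = 3
'[' at pos 33: depth = 4
Maximum depth reached: 4

4


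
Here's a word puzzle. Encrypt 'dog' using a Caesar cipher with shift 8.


Shift each letter by 8: d -> l, o -> w, g -> o. Result: 'lwo'.

lwo


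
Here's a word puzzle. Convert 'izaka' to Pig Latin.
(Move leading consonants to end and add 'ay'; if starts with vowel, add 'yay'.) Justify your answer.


'izaka' starts with a vowel, so add 'yay': 'izakayay'.

izakayay


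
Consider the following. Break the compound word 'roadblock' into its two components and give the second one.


Split 'roadblock' into 'road' + 'block'. The second part is 'block'.

block


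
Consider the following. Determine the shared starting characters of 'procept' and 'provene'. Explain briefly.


Compare from the start: 3 characters match: 'pro'. Mismatch at position 4: 'c' vs 'v'.

pro


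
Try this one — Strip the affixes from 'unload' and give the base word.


Remove prefix 'un' from 'unload' to get root 'load'.

load


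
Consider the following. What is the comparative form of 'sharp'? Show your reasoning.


Apply comparative formation (add -er): 'sharp' -> 'sharper'.

sharper


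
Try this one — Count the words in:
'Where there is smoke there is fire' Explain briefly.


Split into words: Where | there | is | smoke | there | is | fire = 7 words.

7


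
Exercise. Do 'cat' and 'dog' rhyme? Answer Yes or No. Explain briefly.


Rime (stressed vowel + following sounds) of 'cat': -at = /æt/
Rime of 'dog': -og = /ɒg/
/æt/ and /ɒg/ are different ending sounds, so the words do not rhyme.

No


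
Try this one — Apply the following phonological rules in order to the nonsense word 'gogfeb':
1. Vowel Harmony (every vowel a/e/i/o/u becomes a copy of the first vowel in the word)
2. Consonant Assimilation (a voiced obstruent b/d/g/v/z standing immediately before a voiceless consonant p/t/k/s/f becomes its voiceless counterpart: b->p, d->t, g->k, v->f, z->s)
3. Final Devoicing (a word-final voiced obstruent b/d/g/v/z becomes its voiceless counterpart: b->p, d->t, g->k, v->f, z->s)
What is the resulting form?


Starting form: 'gogfeb'
Rule 1: Vowel Harmony: all vowels become 'o' (matching first vowel). 'gogfeb' -> 'gogfob'
Rule 2: Consonant Assimilation: voiced obstruent before voiceless consonant becomes voiceless ('gf' -> 'kf'). 'gogfob' -> 'gokfob'
Rule 3: Final Devoicing: word-final voiced obstruent 'b' becomes voiceless 'p'. 'gokfob' -> 'gokfop'
Final form: 'gokfop'

gokfop


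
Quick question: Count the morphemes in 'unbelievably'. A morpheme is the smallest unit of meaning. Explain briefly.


Decomposition: un- (prefix) + believe (root) + -able (suffix) + -ly (suffix) = 4 morpheme(s)

4 morphemes


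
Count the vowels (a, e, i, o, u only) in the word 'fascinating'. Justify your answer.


Vowels in 'fascinating': a, i, a, i = 4 vowels.

4


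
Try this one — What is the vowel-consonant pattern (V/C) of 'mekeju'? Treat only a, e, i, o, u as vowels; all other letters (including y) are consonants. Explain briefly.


Letter mapping: m = C, e = V, k = C, e = V, j = C, u = V.

CVCVCV


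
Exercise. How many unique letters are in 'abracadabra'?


Unique letters in 'abracadabra': {a, b, c, d, r} = 5 distinct letters.

5


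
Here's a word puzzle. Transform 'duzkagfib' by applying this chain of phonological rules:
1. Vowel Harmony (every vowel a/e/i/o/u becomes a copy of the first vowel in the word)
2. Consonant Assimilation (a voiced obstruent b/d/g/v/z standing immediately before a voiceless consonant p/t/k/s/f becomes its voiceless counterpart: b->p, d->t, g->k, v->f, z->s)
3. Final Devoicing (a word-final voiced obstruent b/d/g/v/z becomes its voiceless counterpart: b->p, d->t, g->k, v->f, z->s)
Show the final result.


Starting form: 'duzkagfib'
Rule 1: Vowel Harmony: all vowels become 'u' (matching first vowel). 'duzkagfib' -> 'duzkugfub'
Rule 2: Consonant Assimilation: voiced obstruent before voiceless consonant becomes voiceless ('zk' -> 'sk', 'gf' -> 'kf'). 'duzkugfub' -> 'duskukfub'
Rule 3: Final Devoicing: word-final voiced obstruent 'b' becomes voiceless 'p'. 'duskukfub' -> 'duskukfup'
Final form: 'duskukfup'

duskukfup


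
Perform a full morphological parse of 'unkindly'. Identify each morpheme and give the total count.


Step 1: Identify prefix: 'un' (meaning: not/reverse)
Step 2: Identify root: 'kind'
Step 3: Identify suffix(es): 'ly'
Decomposition: un- (prefix: not/reverse) + kind (root) + -ly (suffix: in manner of)
Total morphemes: 3

3 morphemes (un- (prefix: not/reverse) + kind (root) + -ly (suffix: in manner of))


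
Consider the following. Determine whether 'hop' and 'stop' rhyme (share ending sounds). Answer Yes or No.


Rime (stressed vowel + following sounds) of 'hop': -op = /ɒp/
Rime of 'stop': -op = /ɒp/
/ɒp/ and /ɒp/ are the same ending sound, so the words rhyme.

Yes


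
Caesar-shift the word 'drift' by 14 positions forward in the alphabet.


Shift each letter by 14: d -> r, r -> f, i -> w, f -> t, t -> h. Result: 'rfwth'.

rfwth


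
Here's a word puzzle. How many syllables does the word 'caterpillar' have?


Break 'caterpillar' into syllables: cat-er-pil-lar -> cat | er | pil | lar = 4 syllables

4 syllables


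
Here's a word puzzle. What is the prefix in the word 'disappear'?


The word 'disappear' = 'dis' (prefix) + 'appear' (root). The prefix is 'dis'.

dis


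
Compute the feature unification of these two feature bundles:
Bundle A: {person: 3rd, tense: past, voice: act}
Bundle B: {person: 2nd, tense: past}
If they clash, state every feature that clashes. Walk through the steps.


Compare features:
person: A=3rd vs B=2nd -> CLASH
tense: A=past vs B=past -> unified: past
voice: A=act vs B=_ -> unified: act
Clash detected on feature 'person' (3rd vs 2nd); unification fails.

CLASH on 'person' (3rd vs 2nd)


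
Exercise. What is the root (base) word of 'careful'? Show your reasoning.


Remove suffix '-ful' from 'careful' to get root 'care'.

care


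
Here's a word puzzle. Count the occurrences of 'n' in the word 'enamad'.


Letter 'n' in 'enamad': found at position(s) 2 = 1 occurrence(s).

1


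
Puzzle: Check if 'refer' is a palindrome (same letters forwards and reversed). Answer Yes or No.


Forward: 'refer'
Reversed: 'refer'
They are identical.

Yes


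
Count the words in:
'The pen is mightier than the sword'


Split into words: The | pen | is | mightier | than | the | sword = 7 words.

7


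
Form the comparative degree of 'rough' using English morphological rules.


Apply comparative formation (add -er): 'rough' -> 'rougher'.

rougher


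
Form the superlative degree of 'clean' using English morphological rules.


Apply superlative formation (add -est): 'clean' -> 'cleanest'.

cleanest


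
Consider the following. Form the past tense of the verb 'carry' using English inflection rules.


Apply rule: Change -y to -ied. 'carry' becomes 'carried'.

carried


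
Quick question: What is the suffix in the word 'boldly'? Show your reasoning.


The word 'boldly' = 'bold' (root) + '-ly' (suffix). The suffix is '-ly'.

ly


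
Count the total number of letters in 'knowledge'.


Spell out 'knowledge' and number each letter: k(1), n(2), o(3), w(4), l(5), e(6), d(7), g(8), e(9). Total: 9 letters.

9


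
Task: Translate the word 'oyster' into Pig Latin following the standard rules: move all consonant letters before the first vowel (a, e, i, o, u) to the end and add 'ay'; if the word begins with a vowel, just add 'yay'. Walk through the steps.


'oyster' starts with a vowel, so add 'yay': 'oysteryay'.

oysteryay


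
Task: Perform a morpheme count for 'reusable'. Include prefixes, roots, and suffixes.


Decomposition: re- (prefix) + use (root) + -able (suffix) = 3 morpheme(s)

3 morphemes


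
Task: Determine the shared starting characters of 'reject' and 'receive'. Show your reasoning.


Compare from the start: 2 characters match: 're'. Mismatch at position 3: 'j' vs 'c'.

re


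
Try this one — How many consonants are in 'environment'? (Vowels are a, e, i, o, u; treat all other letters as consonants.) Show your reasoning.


Consonants in 'environment': n, v, r, n, m, n, t = 7 consonants.

7


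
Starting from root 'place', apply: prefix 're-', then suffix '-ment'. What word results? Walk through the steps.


Step 1: Add prefix 're-' to 'place' = 'replace'
Step 2: Add suffix '-ment' to 'replace' = 'replacement'

replacement


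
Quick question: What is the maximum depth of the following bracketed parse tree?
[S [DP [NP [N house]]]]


Count bracket nesting levels:
'[' at pos 0: depth = 1
'[' at pos 3: depth = 2
'[' at pos 7: depth = 3
'[' at pos 11: depth = 4
Maximum depth reached: 4

4


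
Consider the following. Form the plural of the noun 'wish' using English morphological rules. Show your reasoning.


Apply rule: Add -es (sibilant/fricative ending). 'wish' becomes 'wishes'.

wishes


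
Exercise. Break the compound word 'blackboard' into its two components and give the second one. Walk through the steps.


Split 'blackboard' into 'black' + 'board'. The second part is 'board'.

board


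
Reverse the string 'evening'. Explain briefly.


Reverse 'evening' character by character: 'gnineve'.

gnineve


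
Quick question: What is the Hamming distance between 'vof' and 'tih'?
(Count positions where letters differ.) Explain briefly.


Alignment:
Position 1: 'v' vs 't' = DIFFER
Position 2: 'o' vs 'i' = DIFFER
Position 3: 'f' vs 'h' = DIFFER
Total differences: 3

3


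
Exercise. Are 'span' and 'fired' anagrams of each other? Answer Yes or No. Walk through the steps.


Sorted letters of 'span': 'anps'
Sorted letters of 'fired': 'defir'
They do not match.

No


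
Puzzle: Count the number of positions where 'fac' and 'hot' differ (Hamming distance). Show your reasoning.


Alignment:
Position 1: 'f' vs 'h' = DIFFER
Position 2: 'a' vs 'o' = DIFFER
Position 3: 'c' vs 't' = DIFFER
Total differences: 3

3


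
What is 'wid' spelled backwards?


Reverse 'wid' character by character: 'diw'.

diw


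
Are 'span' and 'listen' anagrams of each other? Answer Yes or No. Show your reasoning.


Sorted letters of 'span': 'anps'
Sorted letters of 'listen': 'eilnst'
They do not match.

No


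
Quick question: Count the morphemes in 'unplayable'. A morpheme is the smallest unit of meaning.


Decomposition: un- (prefix) + play (root) + -able (suffix) = 3 morpheme(s)

3 morphemes


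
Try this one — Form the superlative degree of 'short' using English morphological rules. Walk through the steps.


Apply superlative formation (add -est): 'short' -> 'shortest'.

shortest


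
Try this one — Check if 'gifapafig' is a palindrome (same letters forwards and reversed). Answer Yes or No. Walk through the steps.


Forward: 'gifapafig'
Reversed: 'gifapafig'
They are identical.

Yes


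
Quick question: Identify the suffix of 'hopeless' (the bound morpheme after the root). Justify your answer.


The word 'hopeless' = 'hope' (root) + '-less' (suffix). The suffix is '-less'.

less


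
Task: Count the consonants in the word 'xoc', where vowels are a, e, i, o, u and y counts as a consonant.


Consonants in 'xoc': x, c = 2 consonants.

2


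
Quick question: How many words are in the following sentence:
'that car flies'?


Split into words: that | car | flies = 3 words.

3


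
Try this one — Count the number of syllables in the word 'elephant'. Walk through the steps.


Break 'elephant' into syllables: el-e-phant -> el | e | phant = 3 syllables

3 syllables


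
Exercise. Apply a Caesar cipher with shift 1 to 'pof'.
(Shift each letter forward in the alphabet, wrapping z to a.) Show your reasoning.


Shift each letter by 1: p -> q, o -> p, f -> g. Result: 'qpg'.

qpg


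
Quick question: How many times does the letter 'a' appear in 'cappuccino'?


Letter 'a' in 'cappuccino': found at position(s) 2 = 1 occurrence(s).

1


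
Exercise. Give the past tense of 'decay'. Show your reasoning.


Apply rule: Add -ed. 'decay' becomes 'decayed'.

decayed


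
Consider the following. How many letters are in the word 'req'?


Spell out 'req' and number each letter: r(1), e(2), q(3). Total: 3 letters.

3


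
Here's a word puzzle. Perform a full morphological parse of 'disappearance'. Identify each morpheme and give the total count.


Step 1: Identify prefix: 'dis' (meaning: not/apart)
Step 2: Identify root: 'appear'
Step 3: Identify suffix(es): 'ance'
Decomposition: dis- (prefix: not/apart) + appear (root) + -ance (suffix: state/act)
Total morphemes: 3

3 morphemes (dis- (prefix: not/apart) + appear (root) + -ance (suffix: state/act))


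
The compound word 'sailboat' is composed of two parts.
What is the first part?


Split 'sailboat' into 'sail' + 'boat'. The first part is 'sail'.

sail


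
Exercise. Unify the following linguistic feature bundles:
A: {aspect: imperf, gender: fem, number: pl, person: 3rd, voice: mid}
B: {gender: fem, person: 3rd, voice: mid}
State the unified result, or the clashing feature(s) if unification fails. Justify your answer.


Compare features:
aspect: A=imperf vs B=_ -> unified: imperf
gender: A=fem vs B=fem -> unified: fem
number: A=pl vs B=_ -> unified: pl
person: A=3rd vs B=3rd -> unified: 3rd
voice: A=mid vs B=mid -> unified: mid
No clashes found.

Unified: {aspect: imperf, gender: fem, number: pl, person: 3rd, voice: mid}


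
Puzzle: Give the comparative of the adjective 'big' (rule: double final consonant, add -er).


Apply comparative formation (double final consonant, add -er): 'big' -> 'bigger'.

bigger


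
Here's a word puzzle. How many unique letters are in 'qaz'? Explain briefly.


Unique letters in 'qaz': {a, q, z} = 3 distinct letters.

3


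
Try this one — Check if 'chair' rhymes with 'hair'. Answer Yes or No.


Rime (stressed vowel + following sounds) of 'chair': -air = /ɛər/
Rime of 'hair': -air = /ɛər/
/ɛər/ and /ɛər/ are the same ending sound, so the words rhyme.

Yes


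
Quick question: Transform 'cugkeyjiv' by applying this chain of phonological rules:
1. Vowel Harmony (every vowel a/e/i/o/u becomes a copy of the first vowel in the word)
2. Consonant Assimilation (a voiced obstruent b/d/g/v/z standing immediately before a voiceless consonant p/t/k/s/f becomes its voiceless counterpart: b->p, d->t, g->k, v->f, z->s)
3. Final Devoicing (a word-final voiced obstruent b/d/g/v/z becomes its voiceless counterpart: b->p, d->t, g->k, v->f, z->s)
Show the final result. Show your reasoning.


Starting form: 'cugkeyjiv'
Rule 1: Vowel Harmony: all vowels become 'u' (matching first vowel). 'cugkeyjiv' -> 'cugkuyjuv'
Rule 2: Consonant Assimilation: voiced obstruent before voiceless consonant becomes voiceless ('gk' -> 'kk'). 'cugkuyjuv' -> 'cukkuyjuv'
Rule 3: Final Devoicing: word-final voiced obstruent 'v' becomes voiceless 'f'. 'cukkuyjuv' -> 'cukkuyjuf'
Final form: 'cukkuyjuf'

cukkuyjuf


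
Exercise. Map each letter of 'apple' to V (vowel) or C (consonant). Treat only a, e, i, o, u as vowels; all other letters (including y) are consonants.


Letter mapping: a = V, p = C, p = C, l = C, e = V.

VCCCV


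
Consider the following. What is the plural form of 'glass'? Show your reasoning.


Apply rule: Add -es (sibilant/fricative ending). 'glass' becomes 'glasses'.

glasses


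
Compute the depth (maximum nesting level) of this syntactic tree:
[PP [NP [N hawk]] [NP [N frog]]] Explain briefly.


Count bracket nesting levels:
'[' at pos 0: depth = 1
'[' at pos 4: depth = 2
'[' at pos 8: depth = 3
'[' at pos 18: depth = 2
'[' at pos 22: depth = 3
Maximum depth reached: 3

3


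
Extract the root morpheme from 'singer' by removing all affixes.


Remove suffix '-er' from 'singer' to get root 'sing'.

sing


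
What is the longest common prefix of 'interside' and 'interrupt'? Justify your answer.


Compare from the start: 5 characters match: 'inter'. Mismatch at position 6: 's' vs 'r'.

inter


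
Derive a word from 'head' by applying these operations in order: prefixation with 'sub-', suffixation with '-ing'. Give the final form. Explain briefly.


Step 1: Add prefix 'sub-' to 'head' = 'subhead'
Step 2: Add suffix '-ing' to 'subhead' = 'subheading'

subheading


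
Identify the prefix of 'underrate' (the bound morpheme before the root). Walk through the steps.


The word 'underrate' = 'under' (prefix) + 'rate' (root). The prefix is 'under'.

under


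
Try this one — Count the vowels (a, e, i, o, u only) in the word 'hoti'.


Vowels in 'hoti': o, i = 2 vowels.

2


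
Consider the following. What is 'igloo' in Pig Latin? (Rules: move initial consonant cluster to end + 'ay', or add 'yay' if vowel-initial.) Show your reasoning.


'igloo' starts with a vowel, so add 'yay': 'iglooyay'.

iglooyay


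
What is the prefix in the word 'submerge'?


The word 'submerge' = 'sub' (prefix) + 'merge' (root). The prefix is 'sub'.

sub


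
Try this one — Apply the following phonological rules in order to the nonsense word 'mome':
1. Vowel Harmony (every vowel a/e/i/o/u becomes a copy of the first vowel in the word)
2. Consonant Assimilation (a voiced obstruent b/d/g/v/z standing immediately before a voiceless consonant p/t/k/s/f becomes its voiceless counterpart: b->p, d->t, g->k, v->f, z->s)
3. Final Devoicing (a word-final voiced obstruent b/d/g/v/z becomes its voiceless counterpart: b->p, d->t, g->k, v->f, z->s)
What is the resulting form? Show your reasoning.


Starting form: 'mome'
Rule 1: Vowel Harmony: all vowels become 'o' (matching first vowel). 'mome' -> 'momo'
Rule 2: Consonant Assimilation: no voiced obstruent (b/d/g/v/z) stands immediately before a voiceless consonant (p/t/k/s/f). No change.
Rule 3: Final Devoicing: the word ends in the vowel 'o', not a consonant. No change.
Final form: 'momo'

momo


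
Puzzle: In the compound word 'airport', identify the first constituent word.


Split 'airport' into 'air' + 'port'. The first part is 'air'.

air


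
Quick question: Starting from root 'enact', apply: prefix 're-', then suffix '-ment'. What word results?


Step 1: Add prefix 're-' to 'enact' = 'reenact'
Step 2: Add suffix '-ment' to 'reenact' = 'reenactment'

reenactment


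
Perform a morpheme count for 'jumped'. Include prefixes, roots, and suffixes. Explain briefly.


Decomposition: jump (root) + -ed (suffix) = 2 morpheme(s)

2 morphemes


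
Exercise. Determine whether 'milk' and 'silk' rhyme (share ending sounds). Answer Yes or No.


Rime (stressed vowel + following sounds) of 'milk': -ilk = /ɪlk/
Rime of 'silk': -ilk = /ɪlk/
/ɪlk/ and /ɪlk/ are the same ending sound, so the words rhyme.

Yes


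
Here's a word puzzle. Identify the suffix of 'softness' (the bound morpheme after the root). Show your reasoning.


The word 'softness' = 'soft' (root) + '-ness' (suffix). The suffix is '-ness'.

ness


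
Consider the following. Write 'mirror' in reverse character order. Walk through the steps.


Reverse 'mirror' character by character: 'rorrim'.

rorrim


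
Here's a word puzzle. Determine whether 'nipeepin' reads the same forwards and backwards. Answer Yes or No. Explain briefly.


Forward: 'nipeepin'
Reversed: 'nipeepin'
They are identical.

Yes


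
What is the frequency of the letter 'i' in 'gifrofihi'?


Letter 'i' in 'gifrofihi': found at position(s) 2, 7, 9 = 3 occurrence(s).

3


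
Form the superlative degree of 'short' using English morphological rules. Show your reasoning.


Apply superlative formation (add -est): 'short' -> 'shortest'.

shortest


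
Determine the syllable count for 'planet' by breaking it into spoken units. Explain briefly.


Break 'planet' into syllables: plan-et -> plan | et = 2 syllables

2 syllables


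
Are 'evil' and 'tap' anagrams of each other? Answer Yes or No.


Sorted letters of 'evil': 'eilv'
Sorted letters of 'tap': 'apt'
They do not match.

No


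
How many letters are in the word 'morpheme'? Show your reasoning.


Spell out 'morpheme' and number each letter: m(1), o(2), r(3), p(4), h(5), e(6), m(7), e(8). Total: 8 letters.

8


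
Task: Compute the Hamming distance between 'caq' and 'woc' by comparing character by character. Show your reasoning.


Alignment:
Position 1: 'c' vs 'w' = DIFFER
Position 2: 'a' vs 'o' = DIFFER
Position 3: 'q' vs 'c' = DIFFER
Total differences: 3

3


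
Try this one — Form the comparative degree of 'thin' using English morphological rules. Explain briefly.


Apply comparative formation (double final consonant, add -er): 'thin' -> 'thinner'.

thinner


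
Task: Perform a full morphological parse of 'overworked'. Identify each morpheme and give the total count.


Step 1: Identify prefix: 'over' (meaning: excessively)
Step 2: Identify root: 'work'
Step 3: Identify suffix(es): 'ed'
Decomposition: over- (prefix: excessively) + work (root) + -ed (suffix: past)
Total morphemes: 3

3 morphemes (over- (prefix: excessively) + work (root) + -ed (suffix: past))


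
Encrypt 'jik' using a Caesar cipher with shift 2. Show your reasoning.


Shift each letter by 2: j -> l, i -> k, k -> m. Result: 'lkm'.

lkm


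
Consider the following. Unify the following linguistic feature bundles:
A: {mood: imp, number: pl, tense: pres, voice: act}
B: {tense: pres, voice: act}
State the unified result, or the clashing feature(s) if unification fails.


Compare features:
mood: A=imp vs B=_ -> unified: imp
number: A=pl vs B=_ -> unified: pl
tense: A=pres vs B=pres -> unified: pres
voice: A=act vs B=act -> unified: act
No clashes found.

Unified: {mood: imp, number: pl, tense: pres, voice: act}


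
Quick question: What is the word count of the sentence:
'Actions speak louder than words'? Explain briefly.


Split into words: Actions | speak | louder | than | words = 5 words.

5


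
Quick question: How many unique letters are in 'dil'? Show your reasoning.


Unique letters in 'dil': {d, i, l} = 3 distinct letters.

3


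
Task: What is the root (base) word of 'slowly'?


Remove suffix '-ly' from 'slowly' to get root 'slow'.

slow


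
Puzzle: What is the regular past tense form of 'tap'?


Apply rule: Double final consonant and add -ed. 'tap' becomes 'tapped'.

tapped


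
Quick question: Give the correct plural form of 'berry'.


Apply rule: Change -y to -ies (consonant + y). 'berry' becomes 'berries'.

berries


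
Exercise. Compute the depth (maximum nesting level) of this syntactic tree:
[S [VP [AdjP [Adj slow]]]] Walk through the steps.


Count bracket nesting levels:
'[' at pos 0: depth = 1
'[' at pos 3: depth = 2
'[' at pos 7: depth = 3
'[' at pos 13: depth = 4
Maximum depth reached: 4

4


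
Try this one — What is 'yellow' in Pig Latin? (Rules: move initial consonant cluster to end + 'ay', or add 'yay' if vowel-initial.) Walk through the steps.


'yellow': move consonant cluster 'y' to end and add 'ay': 'ellowyay'.

ellowyay


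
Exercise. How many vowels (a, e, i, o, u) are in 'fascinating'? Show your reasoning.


Vowels in 'fascinating': a, i, a, i = 4 vowels.

4


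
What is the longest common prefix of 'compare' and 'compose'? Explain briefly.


Compare from the start: 4 characters match: 'comp'. Mismatch at position 5: 'a' vs 'o'.

comp


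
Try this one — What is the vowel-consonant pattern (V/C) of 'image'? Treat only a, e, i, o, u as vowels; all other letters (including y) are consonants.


Letter mapping: i = V, m = C, a = V, g = C, e = V.

VCVCV


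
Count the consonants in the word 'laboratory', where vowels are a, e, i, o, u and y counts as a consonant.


Consonants in 'laboratory': l, b, r, t, r, y = 6 consonants.

6


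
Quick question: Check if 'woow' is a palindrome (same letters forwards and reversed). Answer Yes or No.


Forward: 'woow'
Reversed: 'woow'
They are identical.

Yes


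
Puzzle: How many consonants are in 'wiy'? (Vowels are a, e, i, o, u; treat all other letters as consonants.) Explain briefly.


Consonants in 'wiy': w, y = 2 consonants.

2


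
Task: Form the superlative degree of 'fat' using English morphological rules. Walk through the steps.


Apply superlative formation (double final consonant, add -est): 'fat' -> 'fattest'.

fattest


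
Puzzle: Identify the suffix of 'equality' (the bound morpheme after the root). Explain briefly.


The word 'equality' = 'equal' (root) + '-ity' (suffix). The suffix is '-ity'.

ity


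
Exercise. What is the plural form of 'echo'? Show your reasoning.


Apply rule: Add -es (consonant + o). 'echo' becomes 'echoes'.

echoes


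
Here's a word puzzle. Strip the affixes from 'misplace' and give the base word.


Remove prefix 'mis' from 'misplace' to get root 'place'.

place


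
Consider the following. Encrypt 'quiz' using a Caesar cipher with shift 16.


Shift each letter by 16: q -> g, u -> k, i -> y, z -> p. Result: 'gkyp'.

gkyp


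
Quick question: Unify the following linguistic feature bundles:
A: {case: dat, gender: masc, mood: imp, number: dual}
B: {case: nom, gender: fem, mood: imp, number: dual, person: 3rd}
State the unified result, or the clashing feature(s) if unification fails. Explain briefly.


Compare features:
case: A=dat vs B=nom -> CLASH
gender: A=masc vs B=fem -> CLASH
mood: A=imp vs B=imp -> unified: imp
number: A=dual vs B=dual -> unified: dual
person: A=_ vs B=3rd -> unified: 3rd
Clashes detected on features 'case' (dat vs nom) and 'gender' (masc vs fem); unification fails.

CLASH on 'case' (dat vs nom) and 'gender' (masc vs fem)


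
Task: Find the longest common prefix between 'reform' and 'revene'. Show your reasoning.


Compare from the start: 2 characters match: 're'. Mismatch at position 3: 'f' vs 'v'.

re


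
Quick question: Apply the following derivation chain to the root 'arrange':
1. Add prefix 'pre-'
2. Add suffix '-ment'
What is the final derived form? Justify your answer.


Step 1: Add prefix 'pre-' to 'arrange' = 'prearrange'
Step 2: Add suffix '-ment' to 'prearrange' = 'prearrangement'

prearrangement


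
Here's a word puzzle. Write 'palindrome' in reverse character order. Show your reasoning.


Reverse 'palindrome' character by character: 'emordnilap'.

emordnilap


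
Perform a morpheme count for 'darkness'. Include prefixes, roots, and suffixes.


Decomposition: dark (root) + -ness (suffix) = 2 morpheme(s)

2 morphemes


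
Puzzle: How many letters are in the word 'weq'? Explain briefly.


Spell out 'weq' and number each letter: w(1), e(2), q(3). Total: 3 letters.

3


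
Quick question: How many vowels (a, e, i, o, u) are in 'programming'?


Vowels in 'programming': o, a, i = 3 vowels.

3


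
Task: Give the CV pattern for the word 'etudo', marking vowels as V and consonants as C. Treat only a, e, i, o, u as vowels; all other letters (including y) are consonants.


Letter mapping: e = V, t = C, u = V, d = C, o = V.

VCVCV


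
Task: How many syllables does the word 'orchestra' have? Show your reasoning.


Break 'orchestra' into syllables: or-ches-tra -> or | ches | tra = 3 syllables

3 syllables


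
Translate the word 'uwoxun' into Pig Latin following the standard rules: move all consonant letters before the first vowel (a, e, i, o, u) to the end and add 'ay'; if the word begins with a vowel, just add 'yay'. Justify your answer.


'uwoxun' starts with a vowel, so add 'yay': 'uwoxunyay'.

uwoxunyay


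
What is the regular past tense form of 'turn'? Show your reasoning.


Apply rule: Add -ed. 'turn' becomes 'turned'.

turned


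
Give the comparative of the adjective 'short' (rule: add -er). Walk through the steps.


Apply comparative formation (add -er): 'short' -> 'shorter'.

shorter


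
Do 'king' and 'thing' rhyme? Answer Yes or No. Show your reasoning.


Rime (stressed vowel + following sounds) of 'king': -ing = /ɪŋ/
Rime of 'thing': -ing = /ɪŋ/
/ɪŋ/ and /ɪŋ/ are the same ending sound, so the words rhyme.

Yes


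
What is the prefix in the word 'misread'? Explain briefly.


The word 'misread' = 'mis' (prefix) + 'read' (root). The prefix is 'mis'.

mis


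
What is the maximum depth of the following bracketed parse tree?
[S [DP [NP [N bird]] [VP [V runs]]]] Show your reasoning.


Count bracket nesting levels:
'[' at pos 0: depth = 1
'[' at pos 3: depth = 2
'[' at pos 7: depth = 3
'[' at pos 11: depth = 4
'[' at pos 21: depth = 3
'[' at pos 25: depth = 4
Maximum depth reached: 4

4


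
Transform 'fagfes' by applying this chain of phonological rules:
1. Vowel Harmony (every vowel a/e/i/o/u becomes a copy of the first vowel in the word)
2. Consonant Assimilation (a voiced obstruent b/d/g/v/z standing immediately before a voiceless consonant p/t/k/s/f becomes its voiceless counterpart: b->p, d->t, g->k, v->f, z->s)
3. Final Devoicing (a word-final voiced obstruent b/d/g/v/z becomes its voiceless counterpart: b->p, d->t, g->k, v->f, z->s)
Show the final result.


Starting form: 'fagfes'
Rule 1: Vowel Harmony: all vowels become 'a' (matching first vowel). 'fagfes' -> 'fagfas'
Rule 2: Consonant Assimilation: voiced obstruent before voiceless consonant becomes voiceless ('gf' -> 'kf'). 'fagfas' -> 'fakfas'
Rule 3: Final Devoicing: final consonant 's' is not one of the voiced obstruents b/d/g/v/z. No change.
Final form: 'fakfas'

fakfas


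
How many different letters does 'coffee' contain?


Unique letters in 'coffee': {c, e, f, o} = 4 distinct letters.

4


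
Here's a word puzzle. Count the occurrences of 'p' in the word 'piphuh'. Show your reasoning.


Letter 'p' in 'piphuh': found at position(s) 1, 3 = 2 occurrence(s).

2


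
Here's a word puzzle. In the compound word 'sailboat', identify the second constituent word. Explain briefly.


Split 'sailboat' into 'sail' + 'boat'. The second part is 'boat'.

boat


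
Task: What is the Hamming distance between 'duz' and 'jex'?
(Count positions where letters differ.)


Alignment:
Position 1: 'd' vs 'j' = DIFFER
Position 2: 'u' vs 'e' = DIFFER
Position 3: 'z' vs 'x' = DIFFER
Total differences: 3

3


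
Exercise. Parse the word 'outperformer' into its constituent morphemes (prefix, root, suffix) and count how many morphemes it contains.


Step 1: Identify prefix: 'out' (meaning: surpass)
Step 2: Identify root: 'perform'
Step 3: Identify suffix(es): 'er'
Decomposition: out- (prefix: surpass) + perform (root) + -er (suffix: one who)
Total morphemes: 3

3 morphemes (out- (prefix: surpass) + perform (root) + -er (suffix: one who))


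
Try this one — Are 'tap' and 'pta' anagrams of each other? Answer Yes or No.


Sorted letters of 'tap': 'apt'
Sorted letters of 'pta': 'apt'
They match.

Yes


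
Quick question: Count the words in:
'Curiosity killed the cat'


Split into words: Curiosity | killed | the | cat = 4 words.

4


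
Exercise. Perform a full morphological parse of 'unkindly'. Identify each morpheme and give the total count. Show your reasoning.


Step 1: Identify prefix: 'un' (meaning: not/reverse)
Step 2: Identify root: 'kind'
Step 3: Identify suffix(es): 'ly'
Decomposition: un- (prefix: not/reverse) + kind (root) + -ly (suffix: in manner of)
Total morphemes: 3

3 morphemes (un- (prefix: not/reverse) + kind (root) + -ly (suffix: in manner of))


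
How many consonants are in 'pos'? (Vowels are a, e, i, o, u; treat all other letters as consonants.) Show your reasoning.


Consonants in 'pos': p, s = 2 consonants.

2


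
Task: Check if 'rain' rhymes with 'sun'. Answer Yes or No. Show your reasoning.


Rime (stressed vowel + following sounds) of 'rain': -ain = /eɪn/
Rime of 'sun': -un = /ʌn/
/eɪn/ and /ʌn/ are different ending sounds, so the words do not rhyme.

No


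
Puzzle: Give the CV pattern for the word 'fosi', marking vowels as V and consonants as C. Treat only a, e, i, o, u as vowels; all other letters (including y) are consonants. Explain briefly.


Letter mapping: f = C, o = V, s = C, i = V.

CVCV


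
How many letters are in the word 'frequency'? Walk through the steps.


Spell out 'frequency' and number each letter: f(1), r(2), e(3), q(4), u(5), e(6), n(7), c(8), y(9). Total: 9 letters.

9


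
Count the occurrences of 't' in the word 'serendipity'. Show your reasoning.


Letter 't' in 'serendipity': found at position(s) 10 = 1 occurrence(s).

1


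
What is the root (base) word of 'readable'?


Remove suffix '-able' from 'readable' to get root 'read'.

read


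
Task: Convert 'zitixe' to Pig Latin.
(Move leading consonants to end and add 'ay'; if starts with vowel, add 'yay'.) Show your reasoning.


'zitixe': move consonant cluster 'z' to end and add 'ay': 'itixezay'.

itixezay


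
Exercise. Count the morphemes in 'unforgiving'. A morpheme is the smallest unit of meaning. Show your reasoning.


Decomposition: un- (prefix) + forgive (root) + -ing (suffix) = 3 morpheme(s)

3 morphemes
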